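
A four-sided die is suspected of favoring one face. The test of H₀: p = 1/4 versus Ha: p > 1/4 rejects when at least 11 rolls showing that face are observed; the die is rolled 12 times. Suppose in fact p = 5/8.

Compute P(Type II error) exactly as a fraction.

66717523611/68719476736

A Type II error is failing to reject when Ha holds: with p = 5/8, β = P(K ≤ 10).
Summing C(12,j)·(5/8)^j·(3/8)^{12-j} for j = 0..10 gives 66717523611/68719476736.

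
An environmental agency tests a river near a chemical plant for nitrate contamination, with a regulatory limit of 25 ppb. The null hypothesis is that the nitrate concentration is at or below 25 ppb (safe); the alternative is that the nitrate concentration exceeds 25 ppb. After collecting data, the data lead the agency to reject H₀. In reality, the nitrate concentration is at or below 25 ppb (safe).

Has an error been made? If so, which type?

Type I error

H₀ was rejected, but H₀ is actually true.
Rejecting a true null hypothesis is a Type I error (false positive).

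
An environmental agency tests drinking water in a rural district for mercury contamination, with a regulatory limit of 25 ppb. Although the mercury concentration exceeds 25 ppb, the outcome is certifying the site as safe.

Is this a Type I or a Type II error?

The null hypothesis here is that the mercury concentration is at or below 25 ppb (safe).
'Certifying the site as safe' corresponds to failing to reject H₀.
H₀ was not rejected but H₀ is false — a Type II error (false negative).

Type II error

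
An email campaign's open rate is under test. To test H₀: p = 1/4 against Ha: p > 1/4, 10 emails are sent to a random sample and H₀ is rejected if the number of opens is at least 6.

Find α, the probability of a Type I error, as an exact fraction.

10343/524288

Under H₀, S ~ Binomial(10, 1/4), and α = P(S ≥ 6).
Summing C(10,j)(1/4)^j(3/4)^{10−j} for j = 6,…,10 gives 10343/524288.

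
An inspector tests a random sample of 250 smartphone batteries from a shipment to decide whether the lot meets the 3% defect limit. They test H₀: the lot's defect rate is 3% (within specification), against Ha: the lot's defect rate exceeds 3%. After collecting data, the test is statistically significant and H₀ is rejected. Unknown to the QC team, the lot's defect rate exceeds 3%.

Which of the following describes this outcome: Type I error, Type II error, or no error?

The test rejected a false H₀ — the decision matches the true state.

No error (correct decision).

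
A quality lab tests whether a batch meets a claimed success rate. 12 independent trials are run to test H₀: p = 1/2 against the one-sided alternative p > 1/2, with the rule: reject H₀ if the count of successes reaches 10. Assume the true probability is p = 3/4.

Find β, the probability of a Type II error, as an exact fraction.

Under the alternative p = 3/4, K ~ Binomial(12, 3/4); β is the probability the test does not reject, P(K < 10).
Adding the binomial probabilities P(K=0)+…+P(K=9) at p = 3/4 gives 10222777/16777216.

10222777/16777216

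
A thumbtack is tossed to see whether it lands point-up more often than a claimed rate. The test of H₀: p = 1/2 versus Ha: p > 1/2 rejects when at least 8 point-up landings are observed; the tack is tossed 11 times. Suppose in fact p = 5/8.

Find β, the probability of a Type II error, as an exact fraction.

Under the alternative p = 5/8, S ~ Binomial(11, 5/8); β is the probability the test does not reject, P(S < 8).
Summing C(11,j)·(5/8)^j·(3/8)^{11-j} for j = 0..7 gives 688976199/1073741824.

688976199/1073741824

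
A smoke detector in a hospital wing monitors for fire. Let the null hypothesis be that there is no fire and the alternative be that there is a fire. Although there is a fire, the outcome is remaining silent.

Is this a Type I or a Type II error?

'Remaining silent' corresponds to failing to reject H₀.
H₀ was not rejected but H₀ is false — a Type II error (false negative).

Type II error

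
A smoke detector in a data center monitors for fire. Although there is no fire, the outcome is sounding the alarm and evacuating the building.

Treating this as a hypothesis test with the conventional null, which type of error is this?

The null hypothesis here is that there is no fire.
'Sounding the alarm and evacuating the building' corresponds to rejecting H₀.
H₀ was rejected but H₀ is true — a Type I error (false positive).

Type I error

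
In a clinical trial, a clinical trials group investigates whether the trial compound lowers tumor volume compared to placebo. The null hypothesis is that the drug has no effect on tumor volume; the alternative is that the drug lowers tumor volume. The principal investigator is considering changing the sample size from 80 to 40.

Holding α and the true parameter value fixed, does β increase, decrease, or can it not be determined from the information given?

It increases.

A smaller sample increases the standard error, so the sampling distributions under H₀ and Ha overlap more.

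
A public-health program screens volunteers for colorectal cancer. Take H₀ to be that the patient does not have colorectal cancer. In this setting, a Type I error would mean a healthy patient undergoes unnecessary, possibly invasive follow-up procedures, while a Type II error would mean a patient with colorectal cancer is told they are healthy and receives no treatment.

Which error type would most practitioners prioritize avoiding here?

The Type II consequence (a patient with colorectal cancer is told they are healthy and receives no treatment) is more severe than the Type I consequence (a healthy patient undergoes unnecessary, possibly invasive follow-up procedures).

Type II error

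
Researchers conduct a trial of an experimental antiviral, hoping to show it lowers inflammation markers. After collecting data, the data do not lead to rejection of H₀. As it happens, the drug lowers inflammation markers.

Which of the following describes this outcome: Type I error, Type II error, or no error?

Type II error

The conventional null hypothesis here is that the drug has no effect on inflammation markers.
H₀ was not rejected, but H₀ is actually false.
Failing to reject a false null hypothesis is a Type II error (false negative).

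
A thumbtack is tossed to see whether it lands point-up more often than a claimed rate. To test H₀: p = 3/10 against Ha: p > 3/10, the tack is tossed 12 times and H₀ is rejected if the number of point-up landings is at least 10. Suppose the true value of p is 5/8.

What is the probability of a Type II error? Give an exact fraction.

Under the alternative p = 5/8, K ~ Binomial(12, 5/8); β is the probability the test does not reject, P(K < 10).
Adding the binomial probabilities P(K=0)+…+P(K=9) at p = 5/8 gives 60916742361/68719476736.

60916742361/68719476736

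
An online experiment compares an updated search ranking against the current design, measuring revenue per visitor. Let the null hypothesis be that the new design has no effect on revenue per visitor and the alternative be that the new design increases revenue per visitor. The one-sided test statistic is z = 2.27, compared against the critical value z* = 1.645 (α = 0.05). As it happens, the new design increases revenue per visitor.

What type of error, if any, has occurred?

No error — this is a correct decision.

Since z = 2.27 > z* = 1.645, H₀ is rejected.
H₀ is false (actually the new design increases revenue per visitor).
The decision matches the true state — no error.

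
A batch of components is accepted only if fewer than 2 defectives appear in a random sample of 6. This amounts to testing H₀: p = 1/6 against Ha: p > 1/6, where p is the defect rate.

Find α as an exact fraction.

α = P(reject H₀ | H₀ true) = P(X ≥ 2 | p = 1/6), X ~ Binomial(6, 1/6).
α = 1 − P(X ≤ 1) = 1 − 34375/46656 = 12281/46656.

12281/46656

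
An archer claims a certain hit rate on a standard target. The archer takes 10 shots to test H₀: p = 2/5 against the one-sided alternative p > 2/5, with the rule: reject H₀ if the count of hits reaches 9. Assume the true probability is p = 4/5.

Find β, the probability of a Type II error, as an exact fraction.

β = P(fail to reject H₀ | Ha true) = P(X ≤ 8 | p = 4/5), X ~ Binomial(10, 4/5).
Summing C(10,j)·(4/5)^j·(1/5)^{10-j} for j = 0..8 gives 6095609/9765625.

6095609/9765625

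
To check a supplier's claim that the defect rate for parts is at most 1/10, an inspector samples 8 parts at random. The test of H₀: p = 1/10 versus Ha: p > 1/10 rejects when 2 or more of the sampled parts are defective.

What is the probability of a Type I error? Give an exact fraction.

Under H₀, S ~ Binomial(8, 1/10); the Type I error rate is P(S ≥ 2).
Computing the lower-tail complement: 1 − 81310473/100000000 = 18689527/100000000.

18689527/100000000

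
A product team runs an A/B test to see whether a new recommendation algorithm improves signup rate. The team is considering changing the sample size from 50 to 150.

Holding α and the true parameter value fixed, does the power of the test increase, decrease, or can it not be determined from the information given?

A larger sample reduces the standard error, pulling the sampling distribution under Ha further from the non-rejection region.
Since power = 1 − β and β decreases, power increases.

It increases.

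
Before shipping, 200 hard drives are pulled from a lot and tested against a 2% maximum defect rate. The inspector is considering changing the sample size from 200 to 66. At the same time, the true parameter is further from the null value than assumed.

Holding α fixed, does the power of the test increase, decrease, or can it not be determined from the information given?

Cannot be determined from the information given.

The first change alone would make β increase; the second alone would make β decrease. Which effect dominates depends on the magnitudes, which are not given.
Since power = 1 − β, the effect on power is likewise indeterminate.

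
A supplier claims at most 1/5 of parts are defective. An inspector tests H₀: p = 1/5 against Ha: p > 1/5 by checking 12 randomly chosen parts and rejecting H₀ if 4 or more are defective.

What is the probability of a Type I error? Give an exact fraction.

10030813/48828125

α = P(reject H₀ | H₀ true) = P(X ≥ 4 | p = 1/5), X ~ Binomial(12, 1/5).
Via the complement, α = 1 − Σ_{j=0}^{3} C(12,j)(1/5)^j(4/5)^{12-j} = 10030813/48828125.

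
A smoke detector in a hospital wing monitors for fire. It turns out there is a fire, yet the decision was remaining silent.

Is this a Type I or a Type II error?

The null hypothesis here is that there is no fire.
'Remaining silent' corresponds to failing to reject H₀.
H₀ was not rejected but H₀ is false — a Type II error (false negative).

Type II error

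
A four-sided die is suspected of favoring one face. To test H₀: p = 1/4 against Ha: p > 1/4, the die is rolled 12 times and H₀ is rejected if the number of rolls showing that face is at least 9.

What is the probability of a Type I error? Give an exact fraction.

α = P(reject H₀ | H₀ true) = P(X ≥ 9 | p = 1/4), with X ~ Binomial(12, 1/4).
Adding the binomial terms for j = 9 through 12 with p = 1/4 yields 6571/16777216.

6571/16777216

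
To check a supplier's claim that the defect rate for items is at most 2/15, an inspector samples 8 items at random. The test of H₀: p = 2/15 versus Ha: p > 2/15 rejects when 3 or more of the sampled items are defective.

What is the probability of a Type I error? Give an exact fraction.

67527008/854296875

The significance level is the probability, assuming p = 2/15, of seeing 3 or more defectives in 8 draws.
Via the complement, α = 1 − Σ_{j=0}^{2} C(8,j)(2/15)^j(13/15)^{8-j} = 67527008/854296875.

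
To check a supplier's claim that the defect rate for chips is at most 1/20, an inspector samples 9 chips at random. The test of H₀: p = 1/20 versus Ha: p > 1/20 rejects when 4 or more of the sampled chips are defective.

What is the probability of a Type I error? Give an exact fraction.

Under H₀, K ~ Binomial(9, 1/20); the Type I error rate is P(K ≥ 4).
Via the complement, α = 1 − Σ_{j=0}^{3} C(9,j)(1/20)^j(19/20)^{9-j} = 82249561/128000000000.

82249561/128000000000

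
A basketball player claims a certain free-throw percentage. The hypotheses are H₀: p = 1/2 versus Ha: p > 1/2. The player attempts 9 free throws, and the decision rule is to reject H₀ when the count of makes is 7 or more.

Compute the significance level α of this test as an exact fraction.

Under H₀, K ~ Binomial(9, 1/2), and α = P(K ≥ 7).
That's C(9,7) + C(9,8) + C(9,9) over 2^9, i.e. (36 + 9 + 1)/512 = 46/512 = 23/256.

23/256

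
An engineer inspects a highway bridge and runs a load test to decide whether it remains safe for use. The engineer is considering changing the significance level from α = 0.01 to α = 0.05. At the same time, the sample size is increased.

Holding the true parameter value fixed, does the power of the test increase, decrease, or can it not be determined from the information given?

It increases.

With a larger α the critical value moves toward the center, so more of the Ha sampling distribution lies in the rejection region. A larger sample reduces the standard error, pulling the sampling distribution under Ha further from the non-rejection region. Both changes push β in the same direction.
Since power = 1 − β and β decreases, power increases.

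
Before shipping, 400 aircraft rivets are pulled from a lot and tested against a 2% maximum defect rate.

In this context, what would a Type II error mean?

A Type II error would mean concluding that the lot's defect rate is 2% (within specification) (or at least failing to establish that the lot's defect rate exceeds 2%) when in fact the lot's defect rate exceeds 2%.

With the conventional null hypothesis that the lot's defect rate is 2% (within specification):
A Type II error is failing to reject H₀ when H₀ is false.
Here that means accepting the lot and shipping it when actually the lot's defect rate exceeds 2%.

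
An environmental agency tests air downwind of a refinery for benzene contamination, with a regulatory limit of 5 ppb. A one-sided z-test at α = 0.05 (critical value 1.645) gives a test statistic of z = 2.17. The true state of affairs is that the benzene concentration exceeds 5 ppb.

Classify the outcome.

No error (correct decision).

The conventional null hypothesis is that the benzene concentration is at or below 5 ppb (safe).
Since z = 2.17 > z* = 1.645, H₀ is rejected.
H₀ is false (actually the benzene concentration exceeds 5 ppb).
The decision matches the true state — no error.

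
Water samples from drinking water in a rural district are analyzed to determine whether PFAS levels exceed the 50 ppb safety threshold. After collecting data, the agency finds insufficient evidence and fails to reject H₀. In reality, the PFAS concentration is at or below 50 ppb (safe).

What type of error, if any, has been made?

The conventional null hypothesis here is that the PFAS concentration is at or below 50 ppb (safe).
The test retained a true H₀ — the decision matches the true state.

No error — this is a correct decision.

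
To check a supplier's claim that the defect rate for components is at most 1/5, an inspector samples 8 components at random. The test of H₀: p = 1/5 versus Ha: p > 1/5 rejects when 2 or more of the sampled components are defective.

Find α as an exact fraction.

The significance level is the probability, assuming p = 1/5, of seeing 2 or more defectives in 8 draws.
Computing the lower-tail complement: 1 − 196608/390625 = 194017/390625.

194017/390625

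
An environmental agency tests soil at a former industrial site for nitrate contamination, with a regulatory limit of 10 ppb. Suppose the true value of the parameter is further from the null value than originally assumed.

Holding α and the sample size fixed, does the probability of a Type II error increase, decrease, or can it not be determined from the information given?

A larger true effect moves the Ha sampling distribution further from the H₀ critical value, making rejection more likely when Ha is true.

It decreases.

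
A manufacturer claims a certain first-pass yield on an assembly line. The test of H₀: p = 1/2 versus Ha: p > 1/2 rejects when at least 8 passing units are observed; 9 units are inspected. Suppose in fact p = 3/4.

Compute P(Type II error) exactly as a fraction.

45853/65536

Under the alternative p = 3/4, X ~ Binomial(9, 3/4); β is the probability the test does not reject, P(X < 8).
Equivalently, β = 1 − P(X ≥ 8) = 45853/65536.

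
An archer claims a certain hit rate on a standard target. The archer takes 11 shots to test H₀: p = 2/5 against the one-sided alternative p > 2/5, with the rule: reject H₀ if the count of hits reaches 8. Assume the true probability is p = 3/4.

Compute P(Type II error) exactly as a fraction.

150311/524288

A Type II error is failing to reject when Ha holds: with p = 3/4, β = P(X ≤ 7).
Adding the binomial probabilities P(X=0)+…+P(X=7) at p = 3/4 gives 150311/524288.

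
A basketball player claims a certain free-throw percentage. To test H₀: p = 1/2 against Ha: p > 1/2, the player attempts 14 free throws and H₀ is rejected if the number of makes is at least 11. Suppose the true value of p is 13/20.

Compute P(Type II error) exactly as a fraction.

638569946045404807/819200000000000000

Under the alternative p = 13/20, Y ~ Binomial(14, 13/20); β is the probability the test does not reject, P(Y < 11).
Adding the binomial probabilities P(Y=0)+…+P(Y=10) at p = 13/20 gives 638569946045404807/819200000000000000.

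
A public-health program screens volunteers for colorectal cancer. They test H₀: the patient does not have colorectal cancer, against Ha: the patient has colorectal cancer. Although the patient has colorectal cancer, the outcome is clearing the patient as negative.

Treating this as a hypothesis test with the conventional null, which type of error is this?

'Clearing the patient as negative' corresponds to failing to reject H₀.
H₀ was not rejected but H₀ is false — a Type II error (false negative).

Type II error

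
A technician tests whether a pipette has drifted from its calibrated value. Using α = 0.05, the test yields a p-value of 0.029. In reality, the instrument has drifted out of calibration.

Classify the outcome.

Neither — the decision is correct.

The conventional null hypothesis is that the instrument is correctly calibrated.
Since p = 0.029 < α = 0.05, H₀ is rejected.
H₀ is false (actually the instrument has drifted out of calibration).
The decision matches the true state — no error.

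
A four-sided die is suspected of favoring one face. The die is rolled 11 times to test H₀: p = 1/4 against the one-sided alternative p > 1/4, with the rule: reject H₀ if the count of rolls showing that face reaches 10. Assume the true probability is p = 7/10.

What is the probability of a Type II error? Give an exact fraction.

2217524751/2500000000

Under the alternative p = 7/10, X ~ Binomial(11, 7/10); β is the probability the test does not reject, P(X < 10).
Adding the binomial probabilities P(X=0)+…+P(X=9) at p = 7/10 gives 2217524751/2500000000.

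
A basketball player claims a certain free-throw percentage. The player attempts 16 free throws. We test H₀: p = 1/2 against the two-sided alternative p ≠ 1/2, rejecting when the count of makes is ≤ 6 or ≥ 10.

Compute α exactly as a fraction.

14893/32768

The significance level is the null-hypothesis probability of the rejection region {≤6} ∪ {≥10}.
By symmetry, α = 2·P(S ≤ 6) = 2·(1 + 16 + 120 + 560 + 1820 + 4368 + 8008)/65536 = 29786/65536 = 14893/32768.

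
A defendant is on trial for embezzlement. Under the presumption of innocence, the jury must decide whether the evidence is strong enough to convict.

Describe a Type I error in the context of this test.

A Type I error would mean concluding that the defendant is guilty when in fact the defendant is innocent.

With the conventional null hypothesis that the defendant is innocent:
A Type I error is rejecting H₀ when H₀ is true.
Here that means convicting the defendant when actually the defendant is innocent.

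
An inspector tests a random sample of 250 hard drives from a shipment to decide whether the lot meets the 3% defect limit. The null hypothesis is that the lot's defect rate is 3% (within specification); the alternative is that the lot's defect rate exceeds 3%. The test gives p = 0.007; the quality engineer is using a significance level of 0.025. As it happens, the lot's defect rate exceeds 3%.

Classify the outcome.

Since p = 0.007 < α = 0.025, H₀ is rejected.
H₀ is false (actually the lot's defect rate exceeds 3%).
The decision matches the true state — no error.

No error — this is a correct decision.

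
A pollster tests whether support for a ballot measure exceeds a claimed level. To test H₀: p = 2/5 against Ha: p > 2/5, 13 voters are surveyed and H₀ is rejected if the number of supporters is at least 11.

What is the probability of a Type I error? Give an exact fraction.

The Type I error probability is α = P(K ≥ 11) computed under H₀, where K ~ Binomial(13, 2/5).
P(K ≥ 11) = Σ_{j=11}^{13} C(13,j)·(2/5)^j·(3/5)^{13-j} = 1605632/1220703125.

1605632/1220703125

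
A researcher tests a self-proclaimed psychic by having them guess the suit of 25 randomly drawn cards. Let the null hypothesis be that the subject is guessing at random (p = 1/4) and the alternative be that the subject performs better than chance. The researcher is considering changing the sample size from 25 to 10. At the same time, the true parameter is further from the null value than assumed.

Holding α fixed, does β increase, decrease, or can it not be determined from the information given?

The first change alone would make β increase; the second alone would make β decrease. Which effect dominates depends on the magnitudes, which are not given.

Cannot be determined from the information given.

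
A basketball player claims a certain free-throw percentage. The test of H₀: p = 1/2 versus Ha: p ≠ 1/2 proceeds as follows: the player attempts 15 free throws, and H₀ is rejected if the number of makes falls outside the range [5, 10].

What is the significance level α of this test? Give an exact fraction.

1941/16384

Under H₀, Y ~ Binomial(15, 1/2); α is the probability of landing in either tail, P(Y ≤ 4) + P(Y ≥ 11).
The two tails are symmetric, so α = 2·(1 + 15 + 105 + 455 + 1365)/2^15 = 3882/32768 = 1941/16384.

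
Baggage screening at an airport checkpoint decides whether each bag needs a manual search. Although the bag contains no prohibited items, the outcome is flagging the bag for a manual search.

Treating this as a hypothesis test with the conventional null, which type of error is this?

The null hypothesis here is that the bag contains no prohibited items.
'Flagging the bag for a manual search' corresponds to rejecting H₀.
H₀ was rejected but H₀ is true — a Type I error (false positive).

Type I error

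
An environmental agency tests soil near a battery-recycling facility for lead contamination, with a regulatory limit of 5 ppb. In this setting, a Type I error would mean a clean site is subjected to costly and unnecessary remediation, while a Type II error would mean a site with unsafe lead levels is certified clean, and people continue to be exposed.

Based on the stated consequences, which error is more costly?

The Type II consequence (a site with unsafe lead levels is certified clean, and people continue to be exposed) is more severe than the Type I consequence (a clean site is subjected to costly and unnecessary remediation).

Type II error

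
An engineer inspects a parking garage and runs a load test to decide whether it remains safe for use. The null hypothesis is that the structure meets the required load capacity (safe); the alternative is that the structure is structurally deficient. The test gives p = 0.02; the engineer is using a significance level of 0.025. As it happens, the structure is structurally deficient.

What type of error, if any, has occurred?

Since p = 0.02 < α = 0.025, H₀ is rejected.
H₀ is false (actually the structure is structurally deficient).
The decision matches the true state — no error.

No error — this is a correct decision.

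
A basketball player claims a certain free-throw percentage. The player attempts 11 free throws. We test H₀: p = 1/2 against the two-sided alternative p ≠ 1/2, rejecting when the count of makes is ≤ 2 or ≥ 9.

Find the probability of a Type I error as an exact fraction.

67/1024

α = P(K ≤ 2 or K ≥ 9 | p = 1/2), K ~ Binomial(11, 1/2).
Each tail has probability (1 + 11 + 55)/2048; doubling gives α = 134/2048 = 67/1024.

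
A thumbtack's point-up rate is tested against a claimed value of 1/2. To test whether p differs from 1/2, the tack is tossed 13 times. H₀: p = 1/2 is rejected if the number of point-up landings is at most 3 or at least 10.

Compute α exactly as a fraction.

Under H₀, Y ~ Binomial(13, 1/2); α is the probability of landing in either tail, P(Y ≤ 3) + P(Y ≥ 10).
By symmetry, α = 2·P(Y ≤ 3) = 2·(1 + 13 + 78 + 286)/8192 = 756/8192 = 189/2048.

189/2048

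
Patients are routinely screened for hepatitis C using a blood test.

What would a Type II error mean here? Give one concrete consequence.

A Type II error would mean concluding that the patient does not have hepatitis C (or at least failing to establish that the patient has hepatitis C) when in fact the patient has hepatitis C. Consequence: the disease goes undetected and untreated until it has progressed.

With the conventional null hypothesis that the patient does not have hepatitis C:
A Type II error is failing to reject H₀ when H₀ is false.
Here that means clearing the patient as negative when actually the patient has hepatitis C.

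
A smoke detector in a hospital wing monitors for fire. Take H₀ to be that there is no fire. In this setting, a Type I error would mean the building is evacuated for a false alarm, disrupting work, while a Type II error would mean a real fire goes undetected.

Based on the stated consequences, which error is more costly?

Type II error

The Type II consequence (a real fire goes undetected) is more severe than the Type I consequence (the building is evacuated for a false alarm, disrupting work).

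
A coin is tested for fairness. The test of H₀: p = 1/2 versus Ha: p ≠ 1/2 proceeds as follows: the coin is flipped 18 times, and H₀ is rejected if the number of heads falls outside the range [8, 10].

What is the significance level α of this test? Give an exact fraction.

α = P(K ≤ 7 or K ≥ 11 | p = 1/2), K ~ Binomial(18, 1/2).
By symmetry, α = 2·P(K ≤ 7) = 2·(1 + 18 + 153 + 816 + 3060 + 8568 + 18564 + 31824)/262144 = 126008/262144 = 15751/32768.

15751/32768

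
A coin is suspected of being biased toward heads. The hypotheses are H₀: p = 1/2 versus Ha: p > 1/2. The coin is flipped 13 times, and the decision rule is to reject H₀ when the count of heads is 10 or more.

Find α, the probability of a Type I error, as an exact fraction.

The Type I error probability is α = P(X ≥ 10) computed under H₀, where X ~ Binomial(13, 1/2).
Summing the upper tail: (286 + 78 + 13 + 1) / 2^13 = 378/8192 = 189/4096.

189/4096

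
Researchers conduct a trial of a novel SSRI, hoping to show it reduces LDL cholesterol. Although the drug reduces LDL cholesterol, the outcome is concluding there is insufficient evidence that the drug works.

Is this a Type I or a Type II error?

The null hypothesis here is that the drug has no effect on LDL cholesterol.
'Concluding there is insufficient evidence that the drug works' corresponds to failing to reject H₀.
H₀ was not rejected but H₀ is false — a Type II error (false negative).

Type II error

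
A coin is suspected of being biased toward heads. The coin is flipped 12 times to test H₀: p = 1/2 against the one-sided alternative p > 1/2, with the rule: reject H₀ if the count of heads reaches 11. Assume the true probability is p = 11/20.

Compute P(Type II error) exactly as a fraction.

4062047911197291/4096000000000000

Under the alternative p = 11/20, S ~ Binomial(12, 11/20); β is the probability the test does not reject, P(S < 11).
Equivalently, β = 1 − P(S ≥ 11) = 4062047911197291/4096000000000000.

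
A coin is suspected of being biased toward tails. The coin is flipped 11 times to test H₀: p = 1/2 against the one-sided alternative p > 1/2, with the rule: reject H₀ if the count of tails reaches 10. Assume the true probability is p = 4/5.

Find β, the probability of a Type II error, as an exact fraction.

6619897/9765625

β = P(fail to reject H₀ | Ha true) = P(Y ≤ 9 | p = 4/5), Y ~ Binomial(11, 4/5).
Summing C(11,j)·(4/5)^j·(1/5)^{11-j} for j = 0..9 gives 6619897/9765625.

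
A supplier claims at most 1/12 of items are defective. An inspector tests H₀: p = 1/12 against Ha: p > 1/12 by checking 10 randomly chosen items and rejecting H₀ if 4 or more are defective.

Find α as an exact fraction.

34654379/5159780352

The significance level is the probability, assuming p = 1/12, of seeing 4 or more defectives in 10 draws.
α = 1 − P(Y ≤ 3) = 1 − 5125125973/5159780352 = 34654379/5159780352.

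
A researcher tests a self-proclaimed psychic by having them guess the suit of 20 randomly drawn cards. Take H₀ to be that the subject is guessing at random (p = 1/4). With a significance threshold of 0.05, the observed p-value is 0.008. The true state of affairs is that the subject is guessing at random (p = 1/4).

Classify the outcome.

Since p = 0.008 < α = 0.05, H₀ is rejected.
H₀ is true (actually the subject is guessing at random (p = 1/4)).
Rejecting a true H₀ is a Type I error.

Type I error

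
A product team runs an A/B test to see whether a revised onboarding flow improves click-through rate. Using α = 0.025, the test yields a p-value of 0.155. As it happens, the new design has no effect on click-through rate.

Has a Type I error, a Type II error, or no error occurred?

The conventional null hypothesis is that the new design has no effect on click-through rate.
Since p = 0.155 ≥ α = 0.025, H₀ is not rejected.
H₀ is true (actually the new design has no effect on click-through rate).
The decision matches the true state — no error.

No error — this is a correct decision.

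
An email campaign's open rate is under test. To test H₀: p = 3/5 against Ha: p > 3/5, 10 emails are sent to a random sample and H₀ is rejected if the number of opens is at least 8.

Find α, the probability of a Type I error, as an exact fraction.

1633689/9765625

The Type I error probability is α = P(Y ≥ 8) computed under H₀, where Y ~ Binomial(10, 3/5).
Summing C(10,j)(3/5)^j(2/5)^{10−j} for j = 8,…,10 gives 1633689/9765625.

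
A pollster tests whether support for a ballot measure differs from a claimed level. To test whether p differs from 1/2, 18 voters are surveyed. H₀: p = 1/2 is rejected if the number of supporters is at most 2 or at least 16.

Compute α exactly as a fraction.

The significance level is the null-hypothesis probability of the rejection region {≤2} ∪ {≥16}.
The two tails are symmetric, so α = 2·(1 + 18 + 153)/2^18 = 344/262144 = 43/32768.

43/32768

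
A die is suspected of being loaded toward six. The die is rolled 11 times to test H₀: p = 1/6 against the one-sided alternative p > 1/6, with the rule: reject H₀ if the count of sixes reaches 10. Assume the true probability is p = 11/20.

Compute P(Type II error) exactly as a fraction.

20194688329389/20480000000000

A Type II error is failing to reject when Ha holds: with p = 11/20, β = P(Y ≤ 9).
Equivalently, β = 1 − P(Y ≥ 10) = 20194688329389/20480000000000.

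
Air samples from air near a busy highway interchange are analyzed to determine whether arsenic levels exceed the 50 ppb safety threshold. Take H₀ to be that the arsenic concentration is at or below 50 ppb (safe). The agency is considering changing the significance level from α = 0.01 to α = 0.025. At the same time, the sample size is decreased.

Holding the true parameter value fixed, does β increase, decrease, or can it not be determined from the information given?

Cannot be determined from the information given.

The first change alone would make β decrease; the second alone would make β increase. Which effect dominates depends on the magnitudes, which are not given.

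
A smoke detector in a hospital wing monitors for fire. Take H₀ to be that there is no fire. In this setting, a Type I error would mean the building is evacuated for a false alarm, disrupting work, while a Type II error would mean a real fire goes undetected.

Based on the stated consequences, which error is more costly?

The Type II consequence (a real fire goes undetected) is more severe than the Type I consequence (the building is evacuated for a false alarm, disrupting work).

Type II error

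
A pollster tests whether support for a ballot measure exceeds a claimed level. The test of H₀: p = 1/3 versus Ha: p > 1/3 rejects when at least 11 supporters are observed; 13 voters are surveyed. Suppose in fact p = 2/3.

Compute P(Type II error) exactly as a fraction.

β = P(fail to reject H₀ | Ha true) = P(Y ≤ 10 | p = 2/3), Y ~ Binomial(13, 2/3).
Equivalently, β = 1 − P(Y ≥ 11) = 50857/59049.

50857/59049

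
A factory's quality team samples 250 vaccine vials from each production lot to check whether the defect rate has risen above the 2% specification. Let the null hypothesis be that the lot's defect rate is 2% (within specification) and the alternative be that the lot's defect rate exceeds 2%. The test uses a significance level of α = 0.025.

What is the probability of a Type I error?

0.025

The significance level α is, by definition, the probability of a Type I error — P(reject H₀ | H₀ true).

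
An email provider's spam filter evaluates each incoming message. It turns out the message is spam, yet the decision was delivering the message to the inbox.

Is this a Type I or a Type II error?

Type II error

The null hypothesis here is that the message is legitimate (not spam).
'Delivering the message to the inbox' corresponds to failing to reject H₀.
H₀ was not rejected but H₀ is false — a Type II error (false negative).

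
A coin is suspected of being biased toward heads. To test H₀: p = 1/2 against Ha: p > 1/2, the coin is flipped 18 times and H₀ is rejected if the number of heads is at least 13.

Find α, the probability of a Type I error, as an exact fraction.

α = P(reject H₀ | H₀ true) = P(Y ≥ 13 | p = 1/2), with Y ~ Binomial(18, 1/2).
Summing the upper tail: (8568 + 3060 + 816 + 153 + 18 + 1) / 2^18 = 12616/262144 = 1577/32768.

1577/32768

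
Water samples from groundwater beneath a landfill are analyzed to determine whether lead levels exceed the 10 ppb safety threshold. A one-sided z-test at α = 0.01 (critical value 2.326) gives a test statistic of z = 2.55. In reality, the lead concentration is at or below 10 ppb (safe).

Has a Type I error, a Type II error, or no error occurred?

The conventional null hypothesis is that the lead concentration is at or below 10 ppb (safe).
Since z = 2.55 > z* = 2.326, H₀ is rejected.
H₀ is true (actually the lead concentration is at or below 10 ppb (safe)).
Rejecting a true H₀ is a Type I error.

Type I error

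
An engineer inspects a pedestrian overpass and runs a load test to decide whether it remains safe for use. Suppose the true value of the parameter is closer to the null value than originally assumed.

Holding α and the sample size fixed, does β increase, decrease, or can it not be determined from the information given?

It increases.

A smaller true effect puts the Ha sampling distribution closer to H₀, so more of it falls in the non-rejection region.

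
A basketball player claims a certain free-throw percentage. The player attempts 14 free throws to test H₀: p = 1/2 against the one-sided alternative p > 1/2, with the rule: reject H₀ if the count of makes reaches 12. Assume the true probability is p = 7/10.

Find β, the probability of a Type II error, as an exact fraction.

41958212136219/50000000000000

β = P(fail to reject H₀ | Ha true) = P(Y ≤ 11 | p = 7/10), Y ~ Binomial(14, 7/10).
Summing C(14,j)·(7/10)^j·(3/10)^{14-j} for j = 0..11 gives 41958212136219/50000000000000.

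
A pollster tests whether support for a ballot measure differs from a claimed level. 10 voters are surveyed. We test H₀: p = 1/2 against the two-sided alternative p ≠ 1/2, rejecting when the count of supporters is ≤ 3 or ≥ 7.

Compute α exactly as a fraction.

Under H₀, Y ~ Binomial(10, 1/2); α is the probability of landing in either tail, P(Y ≤ 3) + P(Y ≥ 7).
By symmetry, α = 2·P(Y ≤ 3) = 2·(1 + 10 + 45 + 120)/1024 = 352/1024 = 11/32.

11/32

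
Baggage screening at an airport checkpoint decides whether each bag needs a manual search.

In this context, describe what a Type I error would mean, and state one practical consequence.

With the conventional null hypothesis that the bag contains no prohibited items:
A Type I error is rejecting H₀ when H₀ is true.
Here that means flagging the bag for a manual search when actually the bag contains no prohibited items.

A Type I error would mean concluding that the bag contains a prohibited item when in fact the bag contains no prohibited items. Consequence: a harmless bag is searched, delaying the passenger.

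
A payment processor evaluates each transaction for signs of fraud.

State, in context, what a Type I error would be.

A Type I error would mean concluding that the transaction is fraudulent when in fact the transaction is legitimate.

With the conventional null hypothesis that the transaction is legitimate:
A Type I error is rejecting H₀ when H₀ is true.
Here that means blocking the transaction and freezing the card when actually the transaction is legitimate.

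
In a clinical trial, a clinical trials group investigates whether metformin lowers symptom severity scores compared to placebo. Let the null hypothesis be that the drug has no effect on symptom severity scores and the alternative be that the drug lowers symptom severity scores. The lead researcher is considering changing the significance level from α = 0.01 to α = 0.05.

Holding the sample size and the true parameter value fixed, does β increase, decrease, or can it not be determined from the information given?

It decreases.

Relaxing α lowers the evidence threshold; under Ha, outcomes that previously fell short now trigger rejection.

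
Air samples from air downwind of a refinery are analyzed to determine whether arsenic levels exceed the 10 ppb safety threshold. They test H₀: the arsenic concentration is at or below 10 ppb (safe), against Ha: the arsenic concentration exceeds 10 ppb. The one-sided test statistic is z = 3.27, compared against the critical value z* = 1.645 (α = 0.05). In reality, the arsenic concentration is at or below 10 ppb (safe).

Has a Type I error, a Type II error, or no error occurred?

Type I error

Since z = 3.27 > z* = 1.645, H₀ is rejected.
H₀ is true (actually the arsenic concentration is at or below 10 ppb (safe)).
Rejecting a true H₀ is a Type I error.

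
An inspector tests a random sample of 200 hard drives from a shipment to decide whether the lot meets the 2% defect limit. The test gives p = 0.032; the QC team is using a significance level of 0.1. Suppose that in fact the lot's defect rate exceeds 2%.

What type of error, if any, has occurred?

No error (correct decision).

The conventional null hypothesis is that the lot's defect rate is 2% (within specification).
Since p = 0.032 < α = 0.1, H₀ is rejected.
H₀ is false (actually the lot's defect rate exceeds 2%).
The decision matches the true state — no error.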